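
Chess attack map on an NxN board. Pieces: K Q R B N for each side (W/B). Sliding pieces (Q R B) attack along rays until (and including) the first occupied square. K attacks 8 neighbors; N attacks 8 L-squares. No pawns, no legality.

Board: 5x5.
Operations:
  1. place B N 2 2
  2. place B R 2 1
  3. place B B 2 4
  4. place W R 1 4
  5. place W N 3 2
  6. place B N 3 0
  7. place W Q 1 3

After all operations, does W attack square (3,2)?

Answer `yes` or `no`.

Answer: no

Derivation:
Op 1: place BN@(2,2)
Op 2: place BR@(2,1)
Op 3: place BB@(2,4)
Op 4: place WR@(1,4)
Op 5: place WN@(3,2)
Op 6: place BN@(3,0)
Op 7: place WQ@(1,3)
Per-piece attacks for W:
  WQ@(1,3): attacks (1,4) (1,2) (1,1) (1,0) (2,3) (3,3) (4,3) (0,3) (2,4) (2,2) (0,4) (0,2) [ray(0,1) blocked at (1,4); ray(1,1) blocked at (2,4); ray(1,-1) blocked at (2,2)]
  WR@(1,4): attacks (1,3) (2,4) (0,4) [ray(0,-1) blocked at (1,3); ray(1,0) blocked at (2,4)]
  WN@(3,2): attacks (4,4) (2,4) (1,3) (4,0) (2,0) (1,1)
W attacks (3,2): no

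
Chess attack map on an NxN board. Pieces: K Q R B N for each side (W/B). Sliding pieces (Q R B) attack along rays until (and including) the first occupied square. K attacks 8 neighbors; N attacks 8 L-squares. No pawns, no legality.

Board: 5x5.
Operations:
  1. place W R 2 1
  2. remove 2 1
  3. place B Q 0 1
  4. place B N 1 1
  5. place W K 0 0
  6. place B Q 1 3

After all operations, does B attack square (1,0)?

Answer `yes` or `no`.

Op 1: place WR@(2,1)
Op 2: remove (2,1)
Op 3: place BQ@(0,1)
Op 4: place BN@(1,1)
Op 5: place WK@(0,0)
Op 6: place BQ@(1,3)
Per-piece attacks for B:
  BQ@(0,1): attacks (0,2) (0,3) (0,4) (0,0) (1,1) (1,2) (2,3) (3,4) (1,0) [ray(0,-1) blocked at (0,0); ray(1,0) blocked at (1,1)]
  BN@(1,1): attacks (2,3) (3,2) (0,3) (3,0)
  BQ@(1,3): attacks (1,4) (1,2) (1,1) (2,3) (3,3) (4,3) (0,3) (2,4) (2,2) (3,1) (4,0) (0,4) (0,2) [ray(0,-1) blocked at (1,1)]
B attacks (1,0): yes

Answer: yes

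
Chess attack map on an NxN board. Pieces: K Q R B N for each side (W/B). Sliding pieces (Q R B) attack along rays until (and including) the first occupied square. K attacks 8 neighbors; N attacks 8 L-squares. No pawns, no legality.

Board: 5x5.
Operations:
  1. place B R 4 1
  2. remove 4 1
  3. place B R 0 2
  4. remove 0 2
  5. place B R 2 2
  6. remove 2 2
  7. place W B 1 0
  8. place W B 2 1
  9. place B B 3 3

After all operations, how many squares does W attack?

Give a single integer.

Answer: 8

Derivation:
Op 1: place BR@(4,1)
Op 2: remove (4,1)
Op 3: place BR@(0,2)
Op 4: remove (0,2)
Op 5: place BR@(2,2)
Op 6: remove (2,2)
Op 7: place WB@(1,0)
Op 8: place WB@(2,1)
Op 9: place BB@(3,3)
Per-piece attacks for W:
  WB@(1,0): attacks (2,1) (0,1) [ray(1,1) blocked at (2,1)]
  WB@(2,1): attacks (3,2) (4,3) (3,0) (1,2) (0,3) (1,0) [ray(-1,-1) blocked at (1,0)]
Union (8 distinct): (0,1) (0,3) (1,0) (1,2) (2,1) (3,0) (3,2) (4,3)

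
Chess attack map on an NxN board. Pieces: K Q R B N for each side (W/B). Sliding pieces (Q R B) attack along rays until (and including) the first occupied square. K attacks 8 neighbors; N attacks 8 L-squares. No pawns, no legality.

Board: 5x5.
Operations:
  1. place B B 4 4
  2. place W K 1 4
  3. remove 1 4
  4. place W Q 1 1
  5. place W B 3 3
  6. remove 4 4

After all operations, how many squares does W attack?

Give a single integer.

Op 1: place BB@(4,4)
Op 2: place WK@(1,4)
Op 3: remove (1,4)
Op 4: place WQ@(1,1)
Op 5: place WB@(3,3)
Op 6: remove (4,4)
Per-piece attacks for W:
  WQ@(1,1): attacks (1,2) (1,3) (1,4) (1,0) (2,1) (3,1) (4,1) (0,1) (2,2) (3,3) (2,0) (0,2) (0,0) [ray(1,1) blocked at (3,3)]
  WB@(3,3): attacks (4,4) (4,2) (2,4) (2,2) (1,1) [ray(-1,-1) blocked at (1,1)]
Union (17 distinct): (0,0) (0,1) (0,2) (1,0) (1,1) (1,2) (1,3) (1,4) (2,0) (2,1) (2,2) (2,4) (3,1) (3,3) (4,1) (4,2) (4,4)

Answer: 17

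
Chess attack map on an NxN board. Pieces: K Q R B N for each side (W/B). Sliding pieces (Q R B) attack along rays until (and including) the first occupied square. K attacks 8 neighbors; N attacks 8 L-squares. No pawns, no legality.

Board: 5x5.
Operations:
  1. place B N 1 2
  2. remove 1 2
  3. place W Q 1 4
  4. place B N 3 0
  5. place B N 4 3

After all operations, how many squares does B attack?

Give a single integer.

Op 1: place BN@(1,2)
Op 2: remove (1,2)
Op 3: place WQ@(1,4)
Op 4: place BN@(3,0)
Op 5: place BN@(4,3)
Per-piece attacks for B:
  BN@(3,0): attacks (4,2) (2,2) (1,1)
  BN@(4,3): attacks (2,4) (3,1) (2,2)
Union (5 distinct): (1,1) (2,2) (2,4) (3,1) (4,2)

Answer: 5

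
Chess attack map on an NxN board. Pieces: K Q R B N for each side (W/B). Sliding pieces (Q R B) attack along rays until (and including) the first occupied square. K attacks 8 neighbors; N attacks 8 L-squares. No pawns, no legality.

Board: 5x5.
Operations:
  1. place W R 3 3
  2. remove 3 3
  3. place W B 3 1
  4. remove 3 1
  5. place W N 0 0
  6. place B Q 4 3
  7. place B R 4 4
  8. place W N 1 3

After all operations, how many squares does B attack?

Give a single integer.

Answer: 15

Derivation:
Op 1: place WR@(3,3)
Op 2: remove (3,3)
Op 3: place WB@(3,1)
Op 4: remove (3,1)
Op 5: place WN@(0,0)
Op 6: place BQ@(4,3)
Op 7: place BR@(4,4)
Op 8: place WN@(1,3)
Per-piece attacks for B:
  BQ@(4,3): attacks (4,4) (4,2) (4,1) (4,0) (3,3) (2,3) (1,3) (3,4) (3,2) (2,1) (1,0) [ray(0,1) blocked at (4,4); ray(-1,0) blocked at (1,3)]
  BR@(4,4): attacks (4,3) (3,4) (2,4) (1,4) (0,4) [ray(0,-1) blocked at (4,3)]
Union (15 distinct): (0,4) (1,0) (1,3) (1,4) (2,1) (2,3) (2,4) (3,2) (3,3) (3,4) (4,0) (4,1) (4,2) (4,3) (4,4)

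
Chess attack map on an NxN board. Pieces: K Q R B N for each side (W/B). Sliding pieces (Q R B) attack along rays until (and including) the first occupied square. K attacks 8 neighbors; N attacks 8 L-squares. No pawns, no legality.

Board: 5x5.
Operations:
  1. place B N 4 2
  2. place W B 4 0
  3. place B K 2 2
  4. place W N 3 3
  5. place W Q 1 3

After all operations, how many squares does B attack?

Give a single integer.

Answer: 10

Derivation:
Op 1: place BN@(4,2)
Op 2: place WB@(4,0)
Op 3: place BK@(2,2)
Op 4: place WN@(3,3)
Op 5: place WQ@(1,3)
Per-piece attacks for B:
  BK@(2,2): attacks (2,3) (2,1) (3,2) (1,2) (3,3) (3,1) (1,3) (1,1)
  BN@(4,2): attacks (3,4) (2,3) (3,0) (2,1)
Union (10 distinct): (1,1) (1,2) (1,3) (2,1) (2,3) (3,0) (3,1) (3,2) (3,3) (3,4)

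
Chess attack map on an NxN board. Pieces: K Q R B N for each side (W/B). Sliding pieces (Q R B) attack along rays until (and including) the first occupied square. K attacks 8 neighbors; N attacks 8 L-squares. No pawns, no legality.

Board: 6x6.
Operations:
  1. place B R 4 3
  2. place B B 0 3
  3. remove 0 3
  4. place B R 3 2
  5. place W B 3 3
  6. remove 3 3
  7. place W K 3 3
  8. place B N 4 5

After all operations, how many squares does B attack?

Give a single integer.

Answer: 14

Derivation:
Op 1: place BR@(4,3)
Op 2: place BB@(0,3)
Op 3: remove (0,3)
Op 4: place BR@(3,2)
Op 5: place WB@(3,3)
Op 6: remove (3,3)
Op 7: place WK@(3,3)
Op 8: place BN@(4,5)
Per-piece attacks for B:
  BR@(3,2): attacks (3,3) (3,1) (3,0) (4,2) (5,2) (2,2) (1,2) (0,2) [ray(0,1) blocked at (3,3)]
  BR@(4,3): attacks (4,4) (4,5) (4,2) (4,1) (4,0) (5,3) (3,3) [ray(0,1) blocked at (4,5); ray(-1,0) blocked at (3,3)]
  BN@(4,5): attacks (5,3) (3,3) (2,4)
Union (14 distinct): (0,2) (1,2) (2,2) (2,4) (3,0) (3,1) (3,3) (4,0) (4,1) (4,2) (4,4) (4,5) (5,2) (5,3)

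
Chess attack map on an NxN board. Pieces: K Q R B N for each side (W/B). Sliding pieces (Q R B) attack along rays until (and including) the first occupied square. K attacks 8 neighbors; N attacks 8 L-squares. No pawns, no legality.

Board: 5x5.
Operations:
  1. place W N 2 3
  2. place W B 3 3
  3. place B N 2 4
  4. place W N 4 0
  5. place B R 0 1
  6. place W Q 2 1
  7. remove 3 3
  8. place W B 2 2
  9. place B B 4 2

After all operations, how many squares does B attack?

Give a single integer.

Op 1: place WN@(2,3)
Op 2: place WB@(3,3)
Op 3: place BN@(2,4)
Op 4: place WN@(4,0)
Op 5: place BR@(0,1)
Op 6: place WQ@(2,1)
Op 7: remove (3,3)
Op 8: place WB@(2,2)
Op 9: place BB@(4,2)
Per-piece attacks for B:
  BR@(0,1): attacks (0,2) (0,3) (0,4) (0,0) (1,1) (2,1) [ray(1,0) blocked at (2,1)]
  BN@(2,4): attacks (3,2) (4,3) (1,2) (0,3)
  BB@(4,2): attacks (3,3) (2,4) (3,1) (2,0) [ray(-1,1) blocked at (2,4)]
Union (13 distinct): (0,0) (0,2) (0,3) (0,4) (1,1) (1,2) (2,0) (2,1) (2,4) (3,1) (3,2) (3,3) (4,3)

Answer: 13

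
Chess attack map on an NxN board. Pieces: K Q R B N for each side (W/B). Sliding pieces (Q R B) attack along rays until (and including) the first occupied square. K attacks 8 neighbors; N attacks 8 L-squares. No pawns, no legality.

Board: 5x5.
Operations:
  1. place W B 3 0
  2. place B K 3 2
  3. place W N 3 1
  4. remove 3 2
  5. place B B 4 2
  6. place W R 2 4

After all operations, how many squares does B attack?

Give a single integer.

Op 1: place WB@(3,0)
Op 2: place BK@(3,2)
Op 3: place WN@(3,1)
Op 4: remove (3,2)
Op 5: place BB@(4,2)
Op 6: place WR@(2,4)
Per-piece attacks for B:
  BB@(4,2): attacks (3,3) (2,4) (3,1) [ray(-1,1) blocked at (2,4); ray(-1,-1) blocked at (3,1)]
Union (3 distinct): (2,4) (3,1) (3,3)

Answer: 3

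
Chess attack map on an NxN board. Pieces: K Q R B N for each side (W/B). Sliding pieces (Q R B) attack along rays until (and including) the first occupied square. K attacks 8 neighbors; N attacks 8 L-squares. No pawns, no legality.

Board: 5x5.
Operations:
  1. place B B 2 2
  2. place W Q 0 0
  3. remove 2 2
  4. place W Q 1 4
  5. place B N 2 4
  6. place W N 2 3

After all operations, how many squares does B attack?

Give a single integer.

Op 1: place BB@(2,2)
Op 2: place WQ@(0,0)
Op 3: remove (2,2)
Op 4: place WQ@(1,4)
Op 5: place BN@(2,4)
Op 6: place WN@(2,3)
Per-piece attacks for B:
  BN@(2,4): attacks (3,2) (4,3) (1,2) (0,3)
Union (4 distinct): (0,3) (1,2) (3,2) (4,3)

Answer: 4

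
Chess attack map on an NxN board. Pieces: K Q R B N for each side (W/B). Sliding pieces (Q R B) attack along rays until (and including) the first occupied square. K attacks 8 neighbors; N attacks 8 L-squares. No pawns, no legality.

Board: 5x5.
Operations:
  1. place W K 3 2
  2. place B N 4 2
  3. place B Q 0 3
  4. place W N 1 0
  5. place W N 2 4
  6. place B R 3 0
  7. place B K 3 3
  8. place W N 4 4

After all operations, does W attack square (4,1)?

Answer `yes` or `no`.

Answer: yes

Derivation:
Op 1: place WK@(3,2)
Op 2: place BN@(4,2)
Op 3: place BQ@(0,3)
Op 4: place WN@(1,0)
Op 5: place WN@(2,4)
Op 6: place BR@(3,0)
Op 7: place BK@(3,3)
Op 8: place WN@(4,4)
Per-piece attacks for W:
  WN@(1,0): attacks (2,2) (3,1) (0,2)
  WN@(2,4): attacks (3,2) (4,3) (1,2) (0,3)
  WK@(3,2): attacks (3,3) (3,1) (4,2) (2,2) (4,3) (4,1) (2,3) (2,1)
  WN@(4,4): attacks (3,2) (2,3)
W attacks (4,1): yes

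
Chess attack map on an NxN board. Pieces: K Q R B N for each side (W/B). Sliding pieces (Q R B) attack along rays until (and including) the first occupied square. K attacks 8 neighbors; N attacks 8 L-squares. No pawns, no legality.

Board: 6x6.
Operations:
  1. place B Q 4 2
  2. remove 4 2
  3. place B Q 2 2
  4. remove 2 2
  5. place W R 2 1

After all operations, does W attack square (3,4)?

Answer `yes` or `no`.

Op 1: place BQ@(4,2)
Op 2: remove (4,2)
Op 3: place BQ@(2,2)
Op 4: remove (2,2)
Op 5: place WR@(2,1)
Per-piece attacks for W:
  WR@(2,1): attacks (2,2) (2,3) (2,4) (2,5) (2,0) (3,1) (4,1) (5,1) (1,1) (0,1)
W attacks (3,4): no

Answer: no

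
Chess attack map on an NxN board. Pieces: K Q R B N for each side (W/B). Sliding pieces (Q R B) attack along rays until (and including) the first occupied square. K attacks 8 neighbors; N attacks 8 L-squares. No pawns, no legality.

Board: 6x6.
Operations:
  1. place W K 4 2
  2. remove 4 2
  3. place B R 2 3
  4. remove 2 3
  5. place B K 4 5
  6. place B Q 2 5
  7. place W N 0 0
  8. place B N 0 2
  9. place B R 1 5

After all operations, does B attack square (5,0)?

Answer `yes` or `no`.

Answer: no

Derivation:
Op 1: place WK@(4,2)
Op 2: remove (4,2)
Op 3: place BR@(2,3)
Op 4: remove (2,3)
Op 5: place BK@(4,5)
Op 6: place BQ@(2,5)
Op 7: place WN@(0,0)
Op 8: place BN@(0,2)
Op 9: place BR@(1,5)
Per-piece attacks for B:
  BN@(0,2): attacks (1,4) (2,3) (1,0) (2,1)
  BR@(1,5): attacks (1,4) (1,3) (1,2) (1,1) (1,0) (2,5) (0,5) [ray(1,0) blocked at (2,5)]
  BQ@(2,5): attacks (2,4) (2,3) (2,2) (2,1) (2,0) (3,5) (4,5) (1,5) (3,4) (4,3) (5,2) (1,4) (0,3) [ray(1,0) blocked at (4,5); ray(-1,0) blocked at (1,5)]
  BK@(4,5): attacks (4,4) (5,5) (3,5) (5,4) (3,4)
B attacks (5,0): no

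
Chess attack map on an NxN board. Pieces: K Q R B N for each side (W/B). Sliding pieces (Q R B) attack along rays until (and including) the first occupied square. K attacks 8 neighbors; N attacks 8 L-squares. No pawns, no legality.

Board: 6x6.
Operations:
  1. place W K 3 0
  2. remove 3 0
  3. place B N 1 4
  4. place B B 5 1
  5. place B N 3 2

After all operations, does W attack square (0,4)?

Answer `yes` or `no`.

Op 1: place WK@(3,0)
Op 2: remove (3,0)
Op 3: place BN@(1,4)
Op 4: place BB@(5,1)
Op 5: place BN@(3,2)
Per-piece attacks for W:
W attacks (0,4): no

Answer: no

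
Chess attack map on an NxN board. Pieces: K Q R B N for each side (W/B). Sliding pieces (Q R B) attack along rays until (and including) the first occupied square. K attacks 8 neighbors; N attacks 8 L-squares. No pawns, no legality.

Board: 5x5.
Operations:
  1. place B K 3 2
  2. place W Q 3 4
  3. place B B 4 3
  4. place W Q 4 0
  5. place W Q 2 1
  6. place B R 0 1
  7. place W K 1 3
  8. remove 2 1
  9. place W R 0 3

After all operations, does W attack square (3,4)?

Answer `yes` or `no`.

Answer: no

Derivation:
Op 1: place BK@(3,2)
Op 2: place WQ@(3,4)
Op 3: place BB@(4,3)
Op 4: place WQ@(4,0)
Op 5: place WQ@(2,1)
Op 6: place BR@(0,1)
Op 7: place WK@(1,3)
Op 8: remove (2,1)
Op 9: place WR@(0,3)
Per-piece attacks for W:
  WR@(0,3): attacks (0,4) (0,2) (0,1) (1,3) [ray(0,-1) blocked at (0,1); ray(1,0) blocked at (1,3)]
  WK@(1,3): attacks (1,4) (1,2) (2,3) (0,3) (2,4) (2,2) (0,4) (0,2)
  WQ@(3,4): attacks (3,3) (3,2) (4,4) (2,4) (1,4) (0,4) (4,3) (2,3) (1,2) (0,1) [ray(0,-1) blocked at (3,2); ray(1,-1) blocked at (4,3); ray(-1,-1) blocked at (0,1)]
  WQ@(4,0): attacks (4,1) (4,2) (4,3) (3,0) (2,0) (1,0) (0,0) (3,1) (2,2) (1,3) [ray(0,1) blocked at (4,3); ray(-1,1) blocked at (1,3)]
W attacks (3,4): no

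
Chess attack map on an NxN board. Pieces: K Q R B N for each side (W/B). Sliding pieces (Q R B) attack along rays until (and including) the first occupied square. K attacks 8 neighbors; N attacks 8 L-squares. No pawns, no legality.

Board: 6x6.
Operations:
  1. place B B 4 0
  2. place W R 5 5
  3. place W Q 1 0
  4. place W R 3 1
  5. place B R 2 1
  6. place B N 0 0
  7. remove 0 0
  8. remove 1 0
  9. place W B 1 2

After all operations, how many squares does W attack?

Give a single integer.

Answer: 19

Derivation:
Op 1: place BB@(4,0)
Op 2: place WR@(5,5)
Op 3: place WQ@(1,0)
Op 4: place WR@(3,1)
Op 5: place BR@(2,1)
Op 6: place BN@(0,0)
Op 7: remove (0,0)
Op 8: remove (1,0)
Op 9: place WB@(1,2)
Per-piece attacks for W:
  WB@(1,2): attacks (2,3) (3,4) (4,5) (2,1) (0,3) (0,1) [ray(1,-1) blocked at (2,1)]
  WR@(3,1): attacks (3,2) (3,3) (3,4) (3,5) (3,0) (4,1) (5,1) (2,1) [ray(-1,0) blocked at (2,1)]
  WR@(5,5): attacks (5,4) (5,3) (5,2) (5,1) (5,0) (4,5) (3,5) (2,5) (1,5) (0,5)
Union (19 distinct): (0,1) (0,3) (0,5) (1,5) (2,1) (2,3) (2,5) (3,0) (3,2) (3,3) (3,4) (3,5) (4,1) (4,5) (5,0) (5,1) (5,2) (5,3) (5,4)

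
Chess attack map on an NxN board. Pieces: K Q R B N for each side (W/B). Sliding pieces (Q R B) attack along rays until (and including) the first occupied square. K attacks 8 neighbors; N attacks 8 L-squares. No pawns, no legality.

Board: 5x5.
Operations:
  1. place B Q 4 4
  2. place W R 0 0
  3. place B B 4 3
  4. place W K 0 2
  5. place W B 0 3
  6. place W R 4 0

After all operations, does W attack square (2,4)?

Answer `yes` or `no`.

Op 1: place BQ@(4,4)
Op 2: place WR@(0,0)
Op 3: place BB@(4,3)
Op 4: place WK@(0,2)
Op 5: place WB@(0,3)
Op 6: place WR@(4,0)
Per-piece attacks for W:
  WR@(0,0): attacks (0,1) (0,2) (1,0) (2,0) (3,0) (4,0) [ray(0,1) blocked at (0,2); ray(1,0) blocked at (4,0)]
  WK@(0,2): attacks (0,3) (0,1) (1,2) (1,3) (1,1)
  WB@(0,3): attacks (1,4) (1,2) (2,1) (3,0)
  WR@(4,0): attacks (4,1) (4,2) (4,3) (3,0) (2,0) (1,0) (0,0) [ray(0,1) blocked at (4,3); ray(-1,0) blocked at (0,0)]
W attacks (2,4): no

Answer: no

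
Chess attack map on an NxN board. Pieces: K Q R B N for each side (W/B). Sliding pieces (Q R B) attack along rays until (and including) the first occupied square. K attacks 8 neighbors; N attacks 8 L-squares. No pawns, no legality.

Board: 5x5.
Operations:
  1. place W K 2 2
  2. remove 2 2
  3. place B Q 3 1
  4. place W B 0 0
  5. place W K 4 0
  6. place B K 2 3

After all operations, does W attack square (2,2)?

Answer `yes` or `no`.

Answer: yes

Derivation:
Op 1: place WK@(2,2)
Op 2: remove (2,2)
Op 3: place BQ@(3,1)
Op 4: place WB@(0,0)
Op 5: place WK@(4,0)
Op 6: place BK@(2,3)
Per-piece attacks for W:
  WB@(0,0): attacks (1,1) (2,2) (3,3) (4,4)
  WK@(4,0): attacks (4,1) (3,0) (3,1)
W attacks (2,2): yes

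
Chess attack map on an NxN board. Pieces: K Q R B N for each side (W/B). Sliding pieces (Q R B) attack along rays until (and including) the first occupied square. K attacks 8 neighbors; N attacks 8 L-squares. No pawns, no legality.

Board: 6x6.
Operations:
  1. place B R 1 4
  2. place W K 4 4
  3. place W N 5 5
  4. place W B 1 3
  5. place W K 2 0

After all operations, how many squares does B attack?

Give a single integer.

Op 1: place BR@(1,4)
Op 2: place WK@(4,4)
Op 3: place WN@(5,5)
Op 4: place WB@(1,3)
Op 5: place WK@(2,0)
Per-piece attacks for B:
  BR@(1,4): attacks (1,5) (1,3) (2,4) (3,4) (4,4) (0,4) [ray(0,-1) blocked at (1,3); ray(1,0) blocked at (4,4)]
Union (6 distinct): (0,4) (1,3) (1,5) (2,4) (3,4) (4,4)

Answer: 6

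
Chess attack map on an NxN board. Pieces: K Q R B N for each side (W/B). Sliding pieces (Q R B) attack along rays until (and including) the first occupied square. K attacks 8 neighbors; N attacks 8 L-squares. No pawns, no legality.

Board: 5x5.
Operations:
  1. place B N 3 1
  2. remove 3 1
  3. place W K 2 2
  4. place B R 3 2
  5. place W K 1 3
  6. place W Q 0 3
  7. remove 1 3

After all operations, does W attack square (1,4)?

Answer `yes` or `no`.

Answer: yes

Derivation:
Op 1: place BN@(3,1)
Op 2: remove (3,1)
Op 3: place WK@(2,2)
Op 4: place BR@(3,2)
Op 5: place WK@(1,3)
Op 6: place WQ@(0,3)
Op 7: remove (1,3)
Per-piece attacks for W:
  WQ@(0,3): attacks (0,4) (0,2) (0,1) (0,0) (1,3) (2,3) (3,3) (4,3) (1,4) (1,2) (2,1) (3,0)
  WK@(2,2): attacks (2,3) (2,1) (3,2) (1,2) (3,3) (3,1) (1,3) (1,1)
W attacks (1,4): yes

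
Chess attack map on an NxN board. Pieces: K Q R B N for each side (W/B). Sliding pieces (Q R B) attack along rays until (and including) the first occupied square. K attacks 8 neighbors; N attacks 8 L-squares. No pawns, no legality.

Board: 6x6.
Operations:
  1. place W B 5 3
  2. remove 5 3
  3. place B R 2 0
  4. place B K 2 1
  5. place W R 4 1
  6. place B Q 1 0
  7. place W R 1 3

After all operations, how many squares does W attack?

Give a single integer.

Op 1: place WB@(5,3)
Op 2: remove (5,3)
Op 3: place BR@(2,0)
Op 4: place BK@(2,1)
Op 5: place WR@(4,1)
Op 6: place BQ@(1,0)
Op 7: place WR@(1,3)
Per-piece attacks for W:
  WR@(1,3): attacks (1,4) (1,5) (1,2) (1,1) (1,0) (2,3) (3,3) (4,3) (5,3) (0,3) [ray(0,-1) blocked at (1,0)]
  WR@(4,1): attacks (4,2) (4,3) (4,4) (4,5) (4,0) (5,1) (3,1) (2,1) [ray(-1,0) blocked at (2,1)]
Union (17 distinct): (0,3) (1,0) (1,1) (1,2) (1,4) (1,5) (2,1) (2,3) (3,1) (3,3) (4,0) (4,2) (4,3) (4,4) (4,5) (5,1) (5,3)

Answer: 17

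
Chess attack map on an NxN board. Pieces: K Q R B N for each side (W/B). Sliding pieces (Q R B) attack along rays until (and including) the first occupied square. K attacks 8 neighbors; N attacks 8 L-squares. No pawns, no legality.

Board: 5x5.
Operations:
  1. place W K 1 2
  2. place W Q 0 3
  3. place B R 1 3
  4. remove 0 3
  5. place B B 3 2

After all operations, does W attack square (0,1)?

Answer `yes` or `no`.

Answer: yes

Derivation:
Op 1: place WK@(1,2)
Op 2: place WQ@(0,3)
Op 3: place BR@(1,3)
Op 4: remove (0,3)
Op 5: place BB@(3,2)
Per-piece attacks for W:
  WK@(1,2): attacks (1,3) (1,1) (2,2) (0,2) (2,3) (2,1) (0,3) (0,1)
W attacks (0,1): yes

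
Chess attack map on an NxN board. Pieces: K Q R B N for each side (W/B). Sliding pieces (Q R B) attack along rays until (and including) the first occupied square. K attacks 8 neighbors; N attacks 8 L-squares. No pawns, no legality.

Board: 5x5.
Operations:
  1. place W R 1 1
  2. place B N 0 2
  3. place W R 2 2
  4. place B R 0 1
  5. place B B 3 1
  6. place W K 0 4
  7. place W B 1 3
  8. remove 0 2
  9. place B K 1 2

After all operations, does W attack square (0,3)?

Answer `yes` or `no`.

Op 1: place WR@(1,1)
Op 2: place BN@(0,2)
Op 3: place WR@(2,2)
Op 4: place BR@(0,1)
Op 5: place BB@(3,1)
Op 6: place WK@(0,4)
Op 7: place WB@(1,3)
Op 8: remove (0,2)
Op 9: place BK@(1,2)
Per-piece attacks for W:
  WK@(0,4): attacks (0,3) (1,4) (1,3)
  WR@(1,1): attacks (1,2) (1,0) (2,1) (3,1) (0,1) [ray(0,1) blocked at (1,2); ray(1,0) blocked at (3,1); ray(-1,0) blocked at (0,1)]
  WB@(1,3): attacks (2,4) (2,2) (0,4) (0,2) [ray(1,-1) blocked at (2,2); ray(-1,1) blocked at (0,4)]
  WR@(2,2): attacks (2,3) (2,4) (2,1) (2,0) (3,2) (4,2) (1,2) [ray(-1,0) blocked at (1,2)]
W attacks (0,3): yes

Answer: yes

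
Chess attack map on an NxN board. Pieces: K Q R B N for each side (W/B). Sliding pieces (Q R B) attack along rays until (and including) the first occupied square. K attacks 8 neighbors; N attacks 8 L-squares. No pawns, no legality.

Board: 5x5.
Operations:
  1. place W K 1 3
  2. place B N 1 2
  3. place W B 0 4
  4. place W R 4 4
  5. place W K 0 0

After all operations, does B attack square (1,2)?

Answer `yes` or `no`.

Answer: no

Derivation:
Op 1: place WK@(1,3)
Op 2: place BN@(1,2)
Op 3: place WB@(0,4)
Op 4: place WR@(4,4)
Op 5: place WK@(0,0)
Per-piece attacks for B:
  BN@(1,2): attacks (2,4) (3,3) (0,4) (2,0) (3,1) (0,0)
B attacks (1,2): no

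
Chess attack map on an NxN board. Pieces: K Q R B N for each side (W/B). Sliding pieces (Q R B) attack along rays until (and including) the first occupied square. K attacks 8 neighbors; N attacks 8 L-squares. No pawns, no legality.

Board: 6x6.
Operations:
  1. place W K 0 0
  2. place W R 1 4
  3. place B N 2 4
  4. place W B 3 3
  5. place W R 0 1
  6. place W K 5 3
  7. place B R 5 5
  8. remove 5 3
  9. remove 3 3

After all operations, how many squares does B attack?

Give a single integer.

Answer: 14

Derivation:
Op 1: place WK@(0,0)
Op 2: place WR@(1,4)
Op 3: place BN@(2,4)
Op 4: place WB@(3,3)
Op 5: place WR@(0,1)
Op 6: place WK@(5,3)
Op 7: place BR@(5,5)
Op 8: remove (5,3)
Op 9: remove (3,3)
Per-piece attacks for B:
  BN@(2,4): attacks (4,5) (0,5) (3,2) (4,3) (1,2) (0,3)
  BR@(5,5): attacks (5,4) (5,3) (5,2) (5,1) (5,0) (4,5) (3,5) (2,5) (1,5) (0,5)
Union (14 distinct): (0,3) (0,5) (1,2) (1,5) (2,5) (3,2) (3,5) (4,3) (4,5) (5,0) (5,1) (5,2) (5,3) (5,4)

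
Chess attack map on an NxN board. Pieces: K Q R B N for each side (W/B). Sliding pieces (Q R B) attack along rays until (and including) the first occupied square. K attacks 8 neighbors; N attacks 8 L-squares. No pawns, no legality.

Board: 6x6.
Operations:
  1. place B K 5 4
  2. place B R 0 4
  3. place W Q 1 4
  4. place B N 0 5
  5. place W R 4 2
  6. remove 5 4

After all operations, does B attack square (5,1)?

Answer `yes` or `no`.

Op 1: place BK@(5,4)
Op 2: place BR@(0,4)
Op 3: place WQ@(1,4)
Op 4: place BN@(0,5)
Op 5: place WR@(4,2)
Op 6: remove (5,4)
Per-piece attacks for B:
  BR@(0,4): attacks (0,5) (0,3) (0,2) (0,1) (0,0) (1,4) [ray(0,1) blocked at (0,5); ray(1,0) blocked at (1,4)]
  BN@(0,5): attacks (1,3) (2,4)
B attacks (5,1): no

Answer: no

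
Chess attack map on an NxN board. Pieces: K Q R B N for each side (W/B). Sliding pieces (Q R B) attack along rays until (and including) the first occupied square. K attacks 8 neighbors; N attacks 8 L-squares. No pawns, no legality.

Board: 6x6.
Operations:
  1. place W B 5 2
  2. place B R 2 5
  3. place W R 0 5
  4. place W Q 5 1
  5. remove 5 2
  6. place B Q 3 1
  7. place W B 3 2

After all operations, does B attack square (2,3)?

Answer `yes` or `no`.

Answer: yes

Derivation:
Op 1: place WB@(5,2)
Op 2: place BR@(2,5)
Op 3: place WR@(0,5)
Op 4: place WQ@(5,1)
Op 5: remove (5,2)
Op 6: place BQ@(3,1)
Op 7: place WB@(3,2)
Per-piece attacks for B:
  BR@(2,5): attacks (2,4) (2,3) (2,2) (2,1) (2,0) (3,5) (4,5) (5,5) (1,5) (0,5) [ray(-1,0) blocked at (0,5)]
  BQ@(3,1): attacks (3,2) (3,0) (4,1) (5,1) (2,1) (1,1) (0,1) (4,2) (5,3) (4,0) (2,2) (1,3) (0,4) (2,0) [ray(0,1) blocked at (3,2); ray(1,0) blocked at (5,1)]
B attacks (2,3): yes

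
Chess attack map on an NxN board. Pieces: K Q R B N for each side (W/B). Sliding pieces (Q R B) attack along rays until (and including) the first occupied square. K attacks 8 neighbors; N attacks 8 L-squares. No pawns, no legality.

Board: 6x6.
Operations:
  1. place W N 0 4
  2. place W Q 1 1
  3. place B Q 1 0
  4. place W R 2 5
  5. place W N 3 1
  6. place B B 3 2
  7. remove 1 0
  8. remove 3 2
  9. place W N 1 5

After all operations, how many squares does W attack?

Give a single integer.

Op 1: place WN@(0,4)
Op 2: place WQ@(1,1)
Op 3: place BQ@(1,0)
Op 4: place WR@(2,5)
Op 5: place WN@(3,1)
Op 6: place BB@(3,2)
Op 7: remove (1,0)
Op 8: remove (3,2)
Op 9: place WN@(1,5)
Per-piece attacks for W:
  WN@(0,4): attacks (2,5) (1,2) (2,3)
  WQ@(1,1): attacks (1,2) (1,3) (1,4) (1,5) (1,0) (2,1) (3,1) (0,1) (2,2) (3,3) (4,4) (5,5) (2,0) (0,2) (0,0) [ray(0,1) blocked at (1,5); ray(1,0) blocked at (3,1)]
  WN@(1,5): attacks (2,3) (3,4) (0,3)
  WR@(2,5): attacks (2,4) (2,3) (2,2) (2,1) (2,0) (3,5) (4,5) (5,5) (1,5) [ray(-1,0) blocked at (1,5)]
  WN@(3,1): attacks (4,3) (5,2) (2,3) (1,2) (5,0) (1,0)
Union (25 distinct): (0,0) (0,1) (0,2) (0,3) (1,0) (1,2) (1,3) (1,4) (1,5) (2,0) (2,1) (2,2) (2,3) (2,4) (2,5) (3,1) (3,3) (3,4) (3,5) (4,3) (4,4) (4,5) (5,0) (5,2) (5,5)

Answer: 25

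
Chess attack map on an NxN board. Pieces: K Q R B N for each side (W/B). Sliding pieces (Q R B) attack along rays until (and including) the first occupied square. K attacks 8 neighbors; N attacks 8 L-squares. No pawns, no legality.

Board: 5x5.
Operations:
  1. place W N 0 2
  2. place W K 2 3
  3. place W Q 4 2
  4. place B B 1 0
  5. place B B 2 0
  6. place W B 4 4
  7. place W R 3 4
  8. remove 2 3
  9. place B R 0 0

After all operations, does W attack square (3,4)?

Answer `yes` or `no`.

Answer: no

Derivation:
Op 1: place WN@(0,2)
Op 2: place WK@(2,3)
Op 3: place WQ@(4,2)
Op 4: place BB@(1,0)
Op 5: place BB@(2,0)
Op 6: place WB@(4,4)
Op 7: place WR@(3,4)
Op 8: remove (2,3)
Op 9: place BR@(0,0)
Per-piece attacks for W:
  WN@(0,2): attacks (1,4) (2,3) (1,0) (2,1)
  WR@(3,4): attacks (3,3) (3,2) (3,1) (3,0) (4,4) (2,4) (1,4) (0,4) [ray(1,0) blocked at (4,4)]
  WQ@(4,2): attacks (4,3) (4,4) (4,1) (4,0) (3,2) (2,2) (1,2) (0,2) (3,3) (2,4) (3,1) (2,0) [ray(0,1) blocked at (4,4); ray(-1,0) blocked at (0,2); ray(-1,-1) blocked at (2,0)]
  WB@(4,4): attacks (3,3) (2,2) (1,1) (0,0) [ray(-1,-1) blocked at (0,0)]
W attacks (3,4): no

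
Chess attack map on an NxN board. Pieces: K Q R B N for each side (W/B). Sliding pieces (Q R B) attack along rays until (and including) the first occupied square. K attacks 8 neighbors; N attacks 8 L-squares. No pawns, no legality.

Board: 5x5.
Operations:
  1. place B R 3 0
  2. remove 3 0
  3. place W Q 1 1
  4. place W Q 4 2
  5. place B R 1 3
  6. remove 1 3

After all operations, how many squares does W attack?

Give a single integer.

Op 1: place BR@(3,0)
Op 2: remove (3,0)
Op 3: place WQ@(1,1)
Op 4: place WQ@(4,2)
Op 5: place BR@(1,3)
Op 6: remove (1,3)
Per-piece attacks for W:
  WQ@(1,1): attacks (1,2) (1,3) (1,4) (1,0) (2,1) (3,1) (4,1) (0,1) (2,2) (3,3) (4,4) (2,0) (0,2) (0,0)
  WQ@(4,2): attacks (4,3) (4,4) (4,1) (4,0) (3,2) (2,2) (1,2) (0,2) (3,3) (2,4) (3,1) (2,0)
Union (18 distinct): (0,0) (0,1) (0,2) (1,0) (1,2) (1,3) (1,4) (2,0) (2,1) (2,2) (2,4) (3,1) (3,2) (3,3) (4,0) (4,1) (4,3) (4,4)

Answer: 18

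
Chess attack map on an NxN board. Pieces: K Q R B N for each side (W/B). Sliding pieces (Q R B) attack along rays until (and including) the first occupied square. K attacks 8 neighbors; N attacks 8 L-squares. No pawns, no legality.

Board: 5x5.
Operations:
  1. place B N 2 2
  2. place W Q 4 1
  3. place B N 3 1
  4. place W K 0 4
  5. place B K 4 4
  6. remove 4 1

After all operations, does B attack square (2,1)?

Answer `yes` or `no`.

Answer: no

Derivation:
Op 1: place BN@(2,2)
Op 2: place WQ@(4,1)
Op 3: place BN@(3,1)
Op 4: place WK@(0,4)
Op 5: place BK@(4,4)
Op 6: remove (4,1)
Per-piece attacks for B:
  BN@(2,2): attacks (3,4) (4,3) (1,4) (0,3) (3,0) (4,1) (1,0) (0,1)
  BN@(3,1): attacks (4,3) (2,3) (1,2) (1,0)
  BK@(4,4): attacks (4,3) (3,4) (3,3)
B attacks (2,1): no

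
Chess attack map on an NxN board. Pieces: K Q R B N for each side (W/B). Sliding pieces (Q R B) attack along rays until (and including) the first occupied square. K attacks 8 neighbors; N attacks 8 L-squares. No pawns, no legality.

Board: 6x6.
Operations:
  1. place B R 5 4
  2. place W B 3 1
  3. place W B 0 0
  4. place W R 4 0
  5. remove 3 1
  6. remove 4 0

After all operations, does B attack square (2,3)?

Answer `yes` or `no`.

Answer: no

Derivation:
Op 1: place BR@(5,4)
Op 2: place WB@(3,1)
Op 3: place WB@(0,0)
Op 4: place WR@(4,0)
Op 5: remove (3,1)
Op 6: remove (4,0)
Per-piece attacks for B:
  BR@(5,4): attacks (5,5) (5,3) (5,2) (5,1) (5,0) (4,4) (3,4) (2,4) (1,4) (0,4)
B attacks (2,3): no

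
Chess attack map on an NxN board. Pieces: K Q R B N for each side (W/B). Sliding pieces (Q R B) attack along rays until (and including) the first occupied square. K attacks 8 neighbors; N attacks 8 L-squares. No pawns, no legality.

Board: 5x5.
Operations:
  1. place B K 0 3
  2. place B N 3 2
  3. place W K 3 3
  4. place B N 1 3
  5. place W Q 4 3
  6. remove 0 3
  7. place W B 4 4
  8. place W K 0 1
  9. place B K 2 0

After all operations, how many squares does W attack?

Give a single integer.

Answer: 16

Derivation:
Op 1: place BK@(0,3)
Op 2: place BN@(3,2)
Op 3: place WK@(3,3)
Op 4: place BN@(1,3)
Op 5: place WQ@(4,3)
Op 6: remove (0,3)
Op 7: place WB@(4,4)
Op 8: place WK@(0,1)
Op 9: place BK@(2,0)
Per-piece attacks for W:
  WK@(0,1): attacks (0,2) (0,0) (1,1) (1,2) (1,0)
  WK@(3,3): attacks (3,4) (3,2) (4,3) (2,3) (4,4) (4,2) (2,4) (2,2)
  WQ@(4,3): attacks (4,4) (4,2) (4,1) (4,0) (3,3) (3,4) (3,2) [ray(0,1) blocked at (4,4); ray(-1,0) blocked at (3,3); ray(-1,-1) blocked at (3,2)]
  WB@(4,4): attacks (3,3) [ray(-1,-1) blocked at (3,3)]
Union (16 distinct): (0,0) (0,2) (1,0) (1,1) (1,2) (2,2) (2,3) (2,4) (3,2) (3,3) (3,4) (4,0) (4,1) (4,2) (4,3) (4,4)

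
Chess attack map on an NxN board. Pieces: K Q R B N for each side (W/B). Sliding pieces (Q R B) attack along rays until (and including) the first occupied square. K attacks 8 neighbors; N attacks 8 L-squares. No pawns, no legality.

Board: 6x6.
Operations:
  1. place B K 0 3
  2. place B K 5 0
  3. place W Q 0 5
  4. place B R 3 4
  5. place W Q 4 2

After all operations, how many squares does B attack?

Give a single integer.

Answer: 16

Derivation:
Op 1: place BK@(0,3)
Op 2: place BK@(5,0)
Op 3: place WQ@(0,5)
Op 4: place BR@(3,4)
Op 5: place WQ@(4,2)
Per-piece attacks for B:
  BK@(0,3): attacks (0,4) (0,2) (1,3) (1,4) (1,2)
  BR@(3,4): attacks (3,5) (3,3) (3,2) (3,1) (3,0) (4,4) (5,4) (2,4) (1,4) (0,4)
  BK@(5,0): attacks (5,1) (4,0) (4,1)
Union (16 distinct): (0,2) (0,4) (1,2) (1,3) (1,4) (2,4) (3,0) (3,1) (3,2) (3,3) (3,5) (4,0) (4,1) (4,4) (5,1) (5,4)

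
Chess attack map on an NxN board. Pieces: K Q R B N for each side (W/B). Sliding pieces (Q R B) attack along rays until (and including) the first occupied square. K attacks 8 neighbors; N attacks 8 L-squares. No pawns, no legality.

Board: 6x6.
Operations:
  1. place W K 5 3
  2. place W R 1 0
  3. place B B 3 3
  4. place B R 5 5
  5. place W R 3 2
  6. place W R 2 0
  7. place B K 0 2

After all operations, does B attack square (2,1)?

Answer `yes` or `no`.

Answer: no

Derivation:
Op 1: place WK@(5,3)
Op 2: place WR@(1,0)
Op 3: place BB@(3,3)
Op 4: place BR@(5,5)
Op 5: place WR@(3,2)
Op 6: place WR@(2,0)
Op 7: place BK@(0,2)
Per-piece attacks for B:
  BK@(0,2): attacks (0,3) (0,1) (1,2) (1,3) (1,1)
  BB@(3,3): attacks (4,4) (5,5) (4,2) (5,1) (2,4) (1,5) (2,2) (1,1) (0,0) [ray(1,1) blocked at (5,5)]
  BR@(5,5): attacks (5,4) (5,3) (4,5) (3,5) (2,5) (1,5) (0,5) [ray(0,-1) blocked at (5,3)]
B attacks (2,1): no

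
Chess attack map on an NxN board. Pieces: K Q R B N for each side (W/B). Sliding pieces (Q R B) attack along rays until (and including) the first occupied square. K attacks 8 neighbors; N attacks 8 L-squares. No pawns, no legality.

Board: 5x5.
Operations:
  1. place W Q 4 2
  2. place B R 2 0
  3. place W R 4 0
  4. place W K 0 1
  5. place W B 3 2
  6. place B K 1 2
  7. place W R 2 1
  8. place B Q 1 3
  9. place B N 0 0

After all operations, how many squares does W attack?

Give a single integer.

Answer: 21

Derivation:
Op 1: place WQ@(4,2)
Op 2: place BR@(2,0)
Op 3: place WR@(4,0)
Op 4: place WK@(0,1)
Op 5: place WB@(3,2)
Op 6: place BK@(1,2)
Op 7: place WR@(2,1)
Op 8: place BQ@(1,3)
Op 9: place BN@(0,0)
Per-piece attacks for W:
  WK@(0,1): attacks (0,2) (0,0) (1,1) (1,2) (1,0)
  WR@(2,1): attacks (2,2) (2,3) (2,4) (2,0) (3,1) (4,1) (1,1) (0,1) [ray(0,-1) blocked at (2,0); ray(-1,0) blocked at (0,1)]
  WB@(3,2): attacks (4,3) (4,1) (2,3) (1,4) (2,1) [ray(-1,-1) blocked at (2,1)]
  WR@(4,0): attacks (4,1) (4,2) (3,0) (2,0) [ray(0,1) blocked at (4,2); ray(-1,0) blocked at (2,0)]
  WQ@(4,2): attacks (4,3) (4,4) (4,1) (4,0) (3,2) (3,3) (2,4) (3,1) (2,0) [ray(0,-1) blocked at (4,0); ray(-1,0) blocked at (3,2); ray(-1,-1) blocked at (2,0)]
Union (21 distinct): (0,0) (0,1) (0,2) (1,0) (1,1) (1,2) (1,4) (2,0) (2,1) (2,2) (2,3) (2,4) (3,0) (3,1) (3,2) (3,3) (4,0) (4,1) (4,2) (4,3) (4,4)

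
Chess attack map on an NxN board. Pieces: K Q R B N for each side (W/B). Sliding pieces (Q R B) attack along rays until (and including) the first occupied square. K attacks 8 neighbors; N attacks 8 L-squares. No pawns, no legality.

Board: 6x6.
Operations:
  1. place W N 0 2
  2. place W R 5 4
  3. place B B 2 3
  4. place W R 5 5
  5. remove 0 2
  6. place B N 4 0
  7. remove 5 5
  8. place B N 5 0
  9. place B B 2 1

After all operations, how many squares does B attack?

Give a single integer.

Answer: 18

Derivation:
Op 1: place WN@(0,2)
Op 2: place WR@(5,4)
Op 3: place BB@(2,3)
Op 4: place WR@(5,5)
Op 5: remove (0,2)
Op 6: place BN@(4,0)
Op 7: remove (5,5)
Op 8: place BN@(5,0)
Op 9: place BB@(2,1)
Per-piece attacks for B:
  BB@(2,1): attacks (3,2) (4,3) (5,4) (3,0) (1,2) (0,3) (1,0) [ray(1,1) blocked at (5,4)]
  BB@(2,3): attacks (3,4) (4,5) (3,2) (4,1) (5,0) (1,4) (0,5) (1,2) (0,1) [ray(1,-1) blocked at (5,0)]
  BN@(4,0): attacks (5,2) (3,2) (2,1)
  BN@(5,0): attacks (4,2) (3,1)
Union (18 distinct): (0,1) (0,3) (0,5) (1,0) (1,2) (1,4) (2,1) (3,0) (3,1) (3,2) (3,4) (4,1) (4,2) (4,3) (4,5) (5,0) (5,2) (5,4)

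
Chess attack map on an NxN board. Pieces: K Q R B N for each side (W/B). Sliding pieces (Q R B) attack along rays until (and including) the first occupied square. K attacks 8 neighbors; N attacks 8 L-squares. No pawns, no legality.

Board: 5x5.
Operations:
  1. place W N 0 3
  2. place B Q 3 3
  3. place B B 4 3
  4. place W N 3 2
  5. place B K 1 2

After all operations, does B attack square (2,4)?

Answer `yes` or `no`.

Op 1: place WN@(0,3)
Op 2: place BQ@(3,3)
Op 3: place BB@(4,3)
Op 4: place WN@(3,2)
Op 5: place BK@(1,2)
Per-piece attacks for B:
  BK@(1,2): attacks (1,3) (1,1) (2,2) (0,2) (2,3) (2,1) (0,3) (0,1)
  BQ@(3,3): attacks (3,4) (3,2) (4,3) (2,3) (1,3) (0,3) (4,4) (4,2) (2,4) (2,2) (1,1) (0,0) [ray(0,-1) blocked at (3,2); ray(1,0) blocked at (4,3); ray(-1,0) blocked at (0,3)]
  BB@(4,3): attacks (3,4) (3,2) [ray(-1,-1) blocked at (3,2)]
B attacks (2,4): yes

Answer: yes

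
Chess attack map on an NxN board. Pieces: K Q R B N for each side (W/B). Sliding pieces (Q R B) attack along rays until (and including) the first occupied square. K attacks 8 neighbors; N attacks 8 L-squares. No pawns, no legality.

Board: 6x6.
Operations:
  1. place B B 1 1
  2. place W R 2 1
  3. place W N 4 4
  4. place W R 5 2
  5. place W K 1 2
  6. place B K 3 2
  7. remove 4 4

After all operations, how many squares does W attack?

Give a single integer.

Answer: 20

Derivation:
Op 1: place BB@(1,1)
Op 2: place WR@(2,1)
Op 3: place WN@(4,4)
Op 4: place WR@(5,2)
Op 5: place WK@(1,2)
Op 6: place BK@(3,2)
Op 7: remove (4,4)
Per-piece attacks for W:
  WK@(1,2): attacks (1,3) (1,1) (2,2) (0,2) (2,3) (2,1) (0,3) (0,1)
  WR@(2,1): attacks (2,2) (2,3) (2,4) (2,5) (2,0) (3,1) (4,1) (5,1) (1,1) [ray(-1,0) blocked at (1,1)]
  WR@(5,2): attacks (5,3) (5,4) (5,5) (5,1) (5,0) (4,2) (3,2) [ray(-1,0) blocked at (3,2)]
Union (20 distinct): (0,1) (0,2) (0,3) (1,1) (1,3) (2,0) (2,1) (2,2) (2,3) (2,4) (2,5) (3,1) (3,2) (4,1) (4,2) (5,0) (5,1) (5,3) (5,4) (5,5)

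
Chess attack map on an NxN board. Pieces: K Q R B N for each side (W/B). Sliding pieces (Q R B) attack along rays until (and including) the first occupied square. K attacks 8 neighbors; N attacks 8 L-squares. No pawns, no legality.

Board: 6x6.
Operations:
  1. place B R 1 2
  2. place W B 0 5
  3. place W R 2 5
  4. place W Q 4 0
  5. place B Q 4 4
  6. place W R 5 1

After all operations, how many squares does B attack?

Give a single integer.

Op 1: place BR@(1,2)
Op 2: place WB@(0,5)
Op 3: place WR@(2,5)
Op 4: place WQ@(4,0)
Op 5: place BQ@(4,4)
Op 6: place WR@(5,1)
Per-piece attacks for B:
  BR@(1,2): attacks (1,3) (1,4) (1,5) (1,1) (1,0) (2,2) (3,2) (4,2) (5,2) (0,2)
  BQ@(4,4): attacks (4,5) (4,3) (4,2) (4,1) (4,0) (5,4) (3,4) (2,4) (1,4) (0,4) (5,5) (5,3) (3,5) (3,3) (2,2) (1,1) (0,0) [ray(0,-1) blocked at (4,0)]
Union (23 distinct): (0,0) (0,2) (0,4) (1,0) (1,1) (1,3) (1,4) (1,5) (2,2) (2,4) (3,2) (3,3) (3,4) (3,5) (4,0) (4,1) (4,2) (4,3) (4,5) (5,2) (5,3) (5,4) (5,5)

Answer: 23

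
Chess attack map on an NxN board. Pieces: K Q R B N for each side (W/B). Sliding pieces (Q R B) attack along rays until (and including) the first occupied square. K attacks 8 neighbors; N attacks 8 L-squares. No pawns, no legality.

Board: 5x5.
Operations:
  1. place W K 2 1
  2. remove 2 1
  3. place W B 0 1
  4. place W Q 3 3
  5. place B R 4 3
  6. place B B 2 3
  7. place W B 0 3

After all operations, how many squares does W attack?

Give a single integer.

Op 1: place WK@(2,1)
Op 2: remove (2,1)
Op 3: place WB@(0,1)
Op 4: place WQ@(3,3)
Op 5: place BR@(4,3)
Op 6: place BB@(2,3)
Op 7: place WB@(0,3)
Per-piece attacks for W:
  WB@(0,1): attacks (1,2) (2,3) (1,0) [ray(1,1) blocked at (2,3)]
  WB@(0,3): attacks (1,4) (1,2) (2,1) (3,0)
  WQ@(3,3): attacks (3,4) (3,2) (3,1) (3,0) (4,3) (2,3) (4,4) (4,2) (2,4) (2,2) (1,1) (0,0) [ray(1,0) blocked at (4,3); ray(-1,0) blocked at (2,3)]
Union (16 distinct): (0,0) (1,0) (1,1) (1,2) (1,4) (2,1) (2,2) (2,3) (2,4) (3,0) (3,1) (3,2) (3,4) (4,2) (4,3) (4,4)

Answer: 16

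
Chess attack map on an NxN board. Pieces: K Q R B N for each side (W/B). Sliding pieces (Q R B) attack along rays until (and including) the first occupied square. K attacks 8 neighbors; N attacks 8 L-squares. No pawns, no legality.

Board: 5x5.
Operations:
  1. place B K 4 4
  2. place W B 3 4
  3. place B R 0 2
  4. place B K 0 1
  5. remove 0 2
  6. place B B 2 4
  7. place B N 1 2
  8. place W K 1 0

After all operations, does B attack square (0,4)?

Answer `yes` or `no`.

Op 1: place BK@(4,4)
Op 2: place WB@(3,4)
Op 3: place BR@(0,2)
Op 4: place BK@(0,1)
Op 5: remove (0,2)
Op 6: place BB@(2,4)
Op 7: place BN@(1,2)
Op 8: place WK@(1,0)
Per-piece attacks for B:
  BK@(0,1): attacks (0,2) (0,0) (1,1) (1,2) (1,0)
  BN@(1,2): attacks (2,4) (3,3) (0,4) (2,0) (3,1) (0,0)
  BB@(2,4): attacks (3,3) (4,2) (1,3) (0,2)
  BK@(4,4): attacks (4,3) (3,4) (3,3)
B attacks (0,4): yes

Answer: yes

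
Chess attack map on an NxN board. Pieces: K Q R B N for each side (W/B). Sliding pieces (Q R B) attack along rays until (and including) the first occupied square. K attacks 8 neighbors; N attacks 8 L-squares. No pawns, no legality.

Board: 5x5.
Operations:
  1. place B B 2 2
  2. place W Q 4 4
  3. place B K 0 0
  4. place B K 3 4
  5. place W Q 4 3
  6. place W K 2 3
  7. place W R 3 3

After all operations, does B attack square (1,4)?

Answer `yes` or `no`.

Answer: no

Derivation:
Op 1: place BB@(2,2)
Op 2: place WQ@(4,4)
Op 3: place BK@(0,0)
Op 4: place BK@(3,4)
Op 5: place WQ@(4,3)
Op 6: place WK@(2,3)
Op 7: place WR@(3,3)
Per-piece attacks for B:
  BK@(0,0): attacks (0,1) (1,0) (1,1)
  BB@(2,2): attacks (3,3) (3,1) (4,0) (1,3) (0,4) (1,1) (0,0) [ray(1,1) blocked at (3,3); ray(-1,-1) blocked at (0,0)]
  BK@(3,4): attacks (3,3) (4,4) (2,4) (4,3) (2,3)
B attacks (1,4): no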